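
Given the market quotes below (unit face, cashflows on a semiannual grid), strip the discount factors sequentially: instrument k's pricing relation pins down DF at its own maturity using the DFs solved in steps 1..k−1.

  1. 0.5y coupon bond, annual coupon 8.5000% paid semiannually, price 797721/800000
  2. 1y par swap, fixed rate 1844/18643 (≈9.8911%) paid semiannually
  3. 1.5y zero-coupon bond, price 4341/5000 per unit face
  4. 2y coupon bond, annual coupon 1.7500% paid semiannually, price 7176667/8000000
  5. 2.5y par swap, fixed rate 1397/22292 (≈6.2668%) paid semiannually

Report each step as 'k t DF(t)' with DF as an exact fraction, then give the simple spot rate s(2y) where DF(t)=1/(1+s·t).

step 1 [0.5y] bond c/2=17/400: DF=(797721/800000 − 17/400·(0))/(1+17/400) = 1913/2000 ≈ 0.956500
step 2 [1y] swap r/2=922/18643: DF=(1 − 922/18643·(0.956500))/(1+922/18643) = 4539/5000 ≈ 0.907800
step 3 [1.5y] zero: DF = P = 4341/5000 ≈ 0.868200
step 4 [2y] bond c/2=7/800: DF=(7176667/8000000 − 7/800·(0.956500+0.907800+0.868200))/(1+7/800) = 541/625 ≈ 0.865600
step 5 [2.5y] swap r/2=1397/44584: DF=(1 − 1397/44584·(0.956500+0.907800+0.868200+0.865600))/(1+1397/44584) = 8603/10000 ≈ 0.860300

1 1/2 1913/2000
2 1 4539/5000
3 3/2 4341/5000
4 2 541/625
5 5/2 8603/10000
s(2y) = (1/(541/625) − 1)/(2) = 42/541 ≈ 7.7634%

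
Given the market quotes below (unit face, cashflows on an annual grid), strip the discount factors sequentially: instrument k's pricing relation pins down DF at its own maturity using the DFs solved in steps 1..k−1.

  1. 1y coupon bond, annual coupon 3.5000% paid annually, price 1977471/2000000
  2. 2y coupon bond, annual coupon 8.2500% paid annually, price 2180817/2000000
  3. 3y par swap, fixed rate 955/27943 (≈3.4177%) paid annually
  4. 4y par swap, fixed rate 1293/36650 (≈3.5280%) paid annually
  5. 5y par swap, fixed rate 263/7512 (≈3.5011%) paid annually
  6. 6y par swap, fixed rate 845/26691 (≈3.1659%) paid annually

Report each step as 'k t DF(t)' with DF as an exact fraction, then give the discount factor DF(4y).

1 1 9553/10000
2 2 1869/2000
3 3 1809/2000
4 4 8707/10000
5 5 4211/5000
6 6 831/1000
DF(4y) = 8707/10000 ≈ 0.870700

step 1 [1y] bond c/1=7/200: DF=(1977471/2000000 − 7/200·(0))/(1+7/200) = 9553/10000 ≈ 0.955300
step 2 [2y] bond c/1=33/400: DF=(2180817/2000000 − 33/400·(0.955300))/(1+33/400) = 1869/2000 ≈ 0.934500
step 3 [3y] swap r/1=955/27943: DF=(1 − 955/27943·(0.955300+0.934500))/(1+955/27943) = 1809/2000 ≈ 0.904500
step 4 [4y] swap r/1=1293/36650: DF=(1 − 1293/36650·(0.955300+0.934500+0.904500))/(1+1293/36650) = 8707/10000 ≈ 0.870700
step 5 [5y] swap r/1=263/7512: DF=(1 − 263/7512·(0.955300+0.934500+0.904500+0.870700))/(1+263/7512) = 4211/5000 ≈ 0.842200
step 6 [6y] swap r/1=845/26691: DF=(1 − 845/26691·(0.955300+0.934500+0.904500+0.870700+0.842200))/(1+845/26691) = 831/1000 ≈ 0.831000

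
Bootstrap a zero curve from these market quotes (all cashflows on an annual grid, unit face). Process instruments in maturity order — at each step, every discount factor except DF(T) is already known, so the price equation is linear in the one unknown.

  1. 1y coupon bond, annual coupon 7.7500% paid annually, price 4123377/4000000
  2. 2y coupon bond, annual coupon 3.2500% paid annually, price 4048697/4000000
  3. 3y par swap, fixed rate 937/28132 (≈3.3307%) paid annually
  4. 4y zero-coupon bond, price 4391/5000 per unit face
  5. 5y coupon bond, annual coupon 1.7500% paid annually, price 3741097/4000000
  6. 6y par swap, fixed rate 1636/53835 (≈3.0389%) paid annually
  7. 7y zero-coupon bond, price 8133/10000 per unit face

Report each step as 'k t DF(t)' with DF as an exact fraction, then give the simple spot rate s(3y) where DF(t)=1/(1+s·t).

1 1 9567/10000
2 2 4751/5000
3 3 9063/10000
4 4 4391/5000
5 5 8557/10000
6 6 2091/2500
7 7 8133/10000
s(3y) = (1/(9063/10000) − 1)/(3) = 937/27189 ≈ 3.4462%

step 1 [1y] bond c/1=31/400: DF=(4123377/4000000 − 31/400·(0))/(1+31/400) = 9567/10000 ≈ 0.956700
step 2 [2y] bond c/1=13/400: DF=(4048697/4000000 − 13/400·(0.956700))/(1+13/400) = 4751/5000 ≈ 0.950200
step 3 [3y] swap r/1=937/28132: DF=(1 − 937/28132·(0.956700+0.950200))/(1+937/28132) = 9063/10000 ≈ 0.906300
step 4 [4y] zero: DF = P = 4391/5000 ≈ 0.878200
step 5 [5y] bond c/1=7/400: DF=(3741097/4000000 − 7/400·(0.956700+0.950200+0.906300+0.878200))/(1+7/400) = 8557/10000 ≈ 0.855700
step 6 [6y] swap r/1=1636/53835: DF=(1 − 1636/53835·(0.956700+0.950200+0.906300+0.878200+0.855700))/(1+1636/53835) = 2091/2500 ≈ 0.836400
step 7 [7y] zero: DF = P = 8133/10000 ≈ 0.813300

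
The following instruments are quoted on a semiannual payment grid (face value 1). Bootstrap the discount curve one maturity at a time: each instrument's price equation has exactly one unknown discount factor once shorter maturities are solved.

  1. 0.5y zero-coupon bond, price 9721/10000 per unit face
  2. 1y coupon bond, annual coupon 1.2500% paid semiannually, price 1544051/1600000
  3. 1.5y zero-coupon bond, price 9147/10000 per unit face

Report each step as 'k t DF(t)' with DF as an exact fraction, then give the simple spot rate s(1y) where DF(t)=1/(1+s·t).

step 1 [0.5y] zero: DF = P = 9721/10000 ≈ 0.972100
step 2 [1y] bond c/2=1/160: DF=(1544051/1600000 − 1/160·(0.972100))/(1+1/160) = 953/1000 ≈ 0.953000
step 3 [1.5y] zero: DF = P = 9147/10000 ≈ 0.914700

1 1/2 9721/10000
2 1 953/1000
3 3/2 9147/10000
s(1y) = (1/(953/1000) − 1)/(1) = 47/953 ≈ 4.9318%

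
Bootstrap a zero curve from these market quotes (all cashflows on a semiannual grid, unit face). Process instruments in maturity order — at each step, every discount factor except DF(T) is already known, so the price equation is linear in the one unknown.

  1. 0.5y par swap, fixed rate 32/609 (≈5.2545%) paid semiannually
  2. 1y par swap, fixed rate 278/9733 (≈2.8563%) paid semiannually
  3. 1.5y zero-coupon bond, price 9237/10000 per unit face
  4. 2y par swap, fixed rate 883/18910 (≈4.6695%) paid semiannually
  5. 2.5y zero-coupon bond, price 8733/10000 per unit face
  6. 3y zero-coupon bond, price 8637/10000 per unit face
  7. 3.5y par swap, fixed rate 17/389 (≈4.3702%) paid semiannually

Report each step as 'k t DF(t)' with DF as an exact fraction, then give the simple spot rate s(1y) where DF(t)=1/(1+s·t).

1 1/2 609/625
2 1 4861/5000
3 3/2 9237/10000
4 2 9117/10000
5 5/2 8733/10000
6 3 8637/10000
7 7/2 4303/5000
s(1y) = (1/(4861/5000) − 1)/(1) = 139/4861 ≈ 2.8595%

step 1 [0.5y] swap r/2=16/609: DF=(1 − 16/609·(0))/(1+16/609) = 609/625 ≈ 0.974400
step 2 [1y] swap r/2=139/9733: DF=(1 − 139/9733·(0.974400))/(1+139/9733) = 4861/5000 ≈ 0.972200
step 3 [1.5y] zero: DF = P = 9237/10000 ≈ 0.923700
step 4 [2y] swap r/2=883/37820: DF=(1 − 883/37820·(0.974400+0.972200+0.923700))/(1+883/37820) = 9117/10000 ≈ 0.911700
step 5 [2.5y] zero: DF = P = 8733/10000 ≈ 0.873300
step 6 [3y] zero: DF = P = 8637/10000 ≈ 0.863700
step 7 [3.5y] swap r/2=17/778: DF=(1 − 17/778·(0.974400+0.972200+0.923700+0.911700+0.873300+0.863700))/(1+17/778) = 4303/5000 ≈ 0.860600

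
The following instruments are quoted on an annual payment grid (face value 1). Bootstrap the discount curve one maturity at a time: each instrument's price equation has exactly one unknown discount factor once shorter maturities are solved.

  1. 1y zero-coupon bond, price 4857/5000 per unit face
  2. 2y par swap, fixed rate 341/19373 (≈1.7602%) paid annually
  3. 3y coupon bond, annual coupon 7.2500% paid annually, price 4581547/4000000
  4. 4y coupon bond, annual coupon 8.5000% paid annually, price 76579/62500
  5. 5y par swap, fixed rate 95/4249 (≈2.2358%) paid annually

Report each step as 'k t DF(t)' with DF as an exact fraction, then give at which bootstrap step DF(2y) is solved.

step 1 [1y] zero: DF = P = 4857/5000 ≈ 0.971400
step 2 [2y] swap r/1=341/19373: DF=(1 − 341/19373·(0.971400))/(1+341/19373) = 9659/10000 ≈ 0.965900
step 3 [3y] bond c/1=29/400: DF=(4581547/4000000 − 29/400·(0.971400+0.965900))/(1+29/400) = 937/1000 ≈ 0.937000
step 4 [4y] bond c/1=17/200: DF=(76579/62500 − 17/200·(0.971400+0.965900+0.937000))/(1+17/200) = 9041/10000 ≈ 0.904100
step 5 [5y] swap r/1=95/4249: DF=(1 − 95/4249·(0.971400+0.965900+0.937000+0.904100))/(1+95/4249) = 1791/2000 ≈ 0.895500

1 1 4857/5000
2 2 9659/10000
3 3 937/1000
4 4 9041/10000
5 5 1791/2000
DF(2y) is solved at step 2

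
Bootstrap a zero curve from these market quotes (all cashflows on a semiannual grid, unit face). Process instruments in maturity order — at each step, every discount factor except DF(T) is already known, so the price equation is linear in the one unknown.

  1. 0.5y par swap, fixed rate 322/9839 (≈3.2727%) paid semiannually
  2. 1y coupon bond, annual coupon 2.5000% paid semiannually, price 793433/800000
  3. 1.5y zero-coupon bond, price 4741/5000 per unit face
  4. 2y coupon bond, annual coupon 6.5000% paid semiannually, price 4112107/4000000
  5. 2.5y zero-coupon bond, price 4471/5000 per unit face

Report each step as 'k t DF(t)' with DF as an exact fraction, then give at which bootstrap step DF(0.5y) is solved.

1 1/2 9839/10000
2 1 4837/5000
3 3/2 4741/5000
4 2 2261/2500
5 5/2 4471/5000
DF(0.5y) is solved at step 1

step 1 [0.5y] swap r/2=161/9839: DF=(1 − 161/9839·(0))/(1+161/9839) = 9839/10000 ≈ 0.983900
step 2 [1y] bond c/2=1/80: DF=(793433/800000 − 1/80·(0.983900))/(1+1/80) = 4837/5000 ≈ 0.967400
step 3 [1.5y] zero: DF = P = 4741/5000 ≈ 0.948200
step 4 [2y] bond c/2=13/400: DF=(4112107/4000000 − 13/400·(0.983900+0.967400+0.948200))/(1+13/400) = 2261/2500 ≈ 0.904400
step 5 [2.5y] zero: DF = P = 4471/5000 ≈ 0.894200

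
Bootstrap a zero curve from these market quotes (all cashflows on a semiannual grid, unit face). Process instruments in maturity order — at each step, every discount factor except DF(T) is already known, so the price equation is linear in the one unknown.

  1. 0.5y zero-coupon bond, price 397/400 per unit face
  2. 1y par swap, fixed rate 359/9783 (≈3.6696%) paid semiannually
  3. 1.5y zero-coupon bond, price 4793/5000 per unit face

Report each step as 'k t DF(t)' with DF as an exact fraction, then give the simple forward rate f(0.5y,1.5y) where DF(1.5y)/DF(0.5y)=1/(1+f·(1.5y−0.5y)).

step 1 [0.5y] zero: DF = P = 397/400 ≈ 0.992500
step 2 [1y] swap r/2=359/19566: DF=(1 − 359/19566·(0.992500))/(1+359/19566) = 9641/10000 ≈ 0.964100
step 3 [1.5y] zero: DF = P = 4793/5000 ≈ 0.958600

1 1/2 397/400
2 1 9641/10000
3 3/2 4793/5000
f(0.5y,1.5y) = ((397/400)/(4793/5000) − 1)/(1) = 339/9586 ≈ 3.5364%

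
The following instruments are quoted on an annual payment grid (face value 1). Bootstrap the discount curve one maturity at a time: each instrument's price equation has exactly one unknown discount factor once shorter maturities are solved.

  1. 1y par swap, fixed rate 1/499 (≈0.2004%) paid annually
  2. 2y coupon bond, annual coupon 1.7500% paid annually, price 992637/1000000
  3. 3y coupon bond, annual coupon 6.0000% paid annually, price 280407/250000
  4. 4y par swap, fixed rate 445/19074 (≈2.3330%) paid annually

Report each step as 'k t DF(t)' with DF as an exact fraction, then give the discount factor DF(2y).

step 1 [1y] swap r/1=1/499: DF=(1 − 1/499·(0))/(1+1/499) = 499/500 ≈ 0.998000
step 2 [2y] bond c/1=7/400: DF=(992637/1000000 − 7/400·(0.998000))/(1+7/400) = 599/625 ≈ 0.958400
step 3 [3y] bond c/1=3/50: DF=(280407/250000 − 3/50·(0.998000+0.958400))/(1+3/50) = 4737/5000 ≈ 0.947400
step 4 [4y] swap r/1=445/19074: DF=(1 − 445/19074·(0.998000+0.958400+0.947400))/(1+445/19074) = 911/1000 ≈ 0.911000

1 1 499/500
2 2 599/625
3 3 4737/5000
4 4 911/1000
DF(2y) = 599/625 ≈ 0.958400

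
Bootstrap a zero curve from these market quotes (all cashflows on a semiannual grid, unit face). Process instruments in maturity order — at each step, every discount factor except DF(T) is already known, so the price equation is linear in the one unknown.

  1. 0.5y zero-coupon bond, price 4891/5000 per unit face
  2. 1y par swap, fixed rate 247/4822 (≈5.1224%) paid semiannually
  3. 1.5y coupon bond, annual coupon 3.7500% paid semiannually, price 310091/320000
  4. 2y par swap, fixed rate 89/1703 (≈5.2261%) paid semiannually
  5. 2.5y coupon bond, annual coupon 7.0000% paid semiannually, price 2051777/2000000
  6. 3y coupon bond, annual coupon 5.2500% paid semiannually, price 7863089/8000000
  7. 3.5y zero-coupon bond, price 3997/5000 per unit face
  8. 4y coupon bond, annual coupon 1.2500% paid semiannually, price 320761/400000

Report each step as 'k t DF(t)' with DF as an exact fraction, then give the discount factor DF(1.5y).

1 1/2 4891/5000
2 1 4753/5000
3 3/2 9157/10000
4 2 9021/10000
5 5/2 1729/2000
6 3 4199/5000
7 7/2 3997/5000
8 4 7581/10000
DF(1.5y) = 9157/10000 ≈ 0.915700

step 1 [0.5y] zero: DF = P = 4891/5000 ≈ 0.978200
step 2 [1y] swap r/2=247/9644: DF=(1 − 247/9644·(0.978200))/(1+247/9644) = 4753/5000 ≈ 0.950600
step 3 [1.5y] bond c/2=3/160: DF=(310091/320000 − 3/160·(0.978200+0.950600))/(1+3/160) = 9157/10000 ≈ 0.915700
step 4 [2y] swap r/2=89/3406: DF=(1 − 89/3406·(0.978200+0.950600+0.915700))/(1+89/3406) = 9021/10000 ≈ 0.902100
step 5 [2.5y] bond c/2=7/200: DF=(2051777/2000000 − 7/200·(0.978200+0.950600+0.915700+0.902100))/(1+7/200) = 1729/2000 ≈ 0.864500
step 6 [3y] bond c/2=21/800: DF=(7863089/8000000 − 21/800·(0.978200+0.950600+0.915700+0.902100+0.864500))/(1+21/800) = 4199/5000 ≈ 0.839800
step 7 [3.5y] zero: DF = P = 3997/5000 ≈ 0.799400
step 8 [4y] bond c/2=1/160: DF=(320761/400000 − 1/160·(0.978200+0.950600+0.915700+0.902100+0.864500+0.839800+0.799400))/(1+1/160) = 7581/10000 ≈ 0.758100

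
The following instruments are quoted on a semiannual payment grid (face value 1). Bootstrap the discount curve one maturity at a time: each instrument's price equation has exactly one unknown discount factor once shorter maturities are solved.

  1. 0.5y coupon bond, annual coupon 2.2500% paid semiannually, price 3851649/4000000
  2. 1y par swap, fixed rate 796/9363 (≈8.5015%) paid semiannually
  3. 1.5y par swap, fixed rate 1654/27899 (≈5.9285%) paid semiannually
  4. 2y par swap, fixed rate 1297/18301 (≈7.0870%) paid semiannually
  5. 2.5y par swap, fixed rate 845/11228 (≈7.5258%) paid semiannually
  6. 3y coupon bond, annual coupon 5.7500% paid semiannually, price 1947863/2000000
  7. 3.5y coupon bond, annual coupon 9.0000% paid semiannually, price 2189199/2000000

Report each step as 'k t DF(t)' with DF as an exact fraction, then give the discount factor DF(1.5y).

step 1 [0.5y] bond c/2=9/800: DF=(3851649/4000000 − 9/800·(0))/(1+9/800) = 4761/5000 ≈ 0.952200
step 2 [1y] swap r/2=398/9363: DF=(1 − 398/9363·(0.952200))/(1+398/9363) = 2301/2500 ≈ 0.920400
step 3 [1.5y] swap r/2=827/27899: DF=(1 − 827/27899·(0.952200+0.920400))/(1+827/27899) = 9173/10000 ≈ 0.917300
step 4 [2y] swap r/2=1297/36602: DF=(1 − 1297/36602·(0.952200+0.920400+0.917300))/(1+1297/36602) = 8703/10000 ≈ 0.870300
step 5 [2.5y] swap r/2=845/22456: DF=(1 − 845/22456·(0.952200+0.920400+0.917300+0.870300))/(1+845/22456) = 831/1000 ≈ 0.831000
step 6 [3y] bond c/2=23/800: DF=(1947863/2000000 − 23/800·(0.952200+0.920400+0.917300+0.870300+0.831000))/(1+23/800) = 2053/2500 ≈ 0.821200
step 7 [3.5y] bond c/2=9/200: DF=(2189199/2000000 − 9/200·(0.952200+0.920400+0.917300+0.870300+0.831000+0.821200))/(1+9/200) = 8187/10000 ≈ 0.818700

1 1/2 4761/5000
2 1 2301/2500
3 3/2 9173/10000
4 2 8703/10000
5 5/2 831/1000
6 3 2053/2500
7 7/2 8187/10000
DF(1.5y) = 9173/10000 ≈ 0.917300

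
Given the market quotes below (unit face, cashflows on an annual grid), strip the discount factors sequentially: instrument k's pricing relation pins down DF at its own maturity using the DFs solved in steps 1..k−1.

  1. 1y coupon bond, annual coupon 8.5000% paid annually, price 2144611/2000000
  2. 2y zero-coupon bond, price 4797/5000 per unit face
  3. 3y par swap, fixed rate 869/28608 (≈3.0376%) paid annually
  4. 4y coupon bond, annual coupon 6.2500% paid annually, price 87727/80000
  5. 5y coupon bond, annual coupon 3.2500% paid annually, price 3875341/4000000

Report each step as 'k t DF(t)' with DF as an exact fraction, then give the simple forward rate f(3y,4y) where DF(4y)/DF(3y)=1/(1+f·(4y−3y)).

step 1 [1y] bond c/1=17/200: DF=(2144611/2000000 − 17/200·(0))/(1+17/200) = 9883/10000 ≈ 0.988300
step 2 [2y] zero: DF = P = 4797/5000 ≈ 0.959400
step 3 [3y] swap r/1=869/28608: DF=(1 − 869/28608·(0.988300+0.959400))/(1+869/28608) = 9131/10000 ≈ 0.913100
step 4 [4y] bond c/1=1/16: DF=(87727/80000 − 1/16·(0.988300+0.959400+0.913100))/(1+1/16) = 4319/5000 ≈ 0.863800
step 5 [5y] bond c/1=13/400: DF=(3875341/4000000 − 13/400·(0.988300+0.959400+0.913100+0.863800))/(1+13/400) = 8211/10000 ≈ 0.821100

1 1 9883/10000
2 2 4797/5000
3 3 9131/10000
4 4 4319/5000
5 5 8211/10000
f(3y,4y) = ((9131/10000)/(4319/5000) − 1)/(1) = 493/8638 ≈ 5.7073%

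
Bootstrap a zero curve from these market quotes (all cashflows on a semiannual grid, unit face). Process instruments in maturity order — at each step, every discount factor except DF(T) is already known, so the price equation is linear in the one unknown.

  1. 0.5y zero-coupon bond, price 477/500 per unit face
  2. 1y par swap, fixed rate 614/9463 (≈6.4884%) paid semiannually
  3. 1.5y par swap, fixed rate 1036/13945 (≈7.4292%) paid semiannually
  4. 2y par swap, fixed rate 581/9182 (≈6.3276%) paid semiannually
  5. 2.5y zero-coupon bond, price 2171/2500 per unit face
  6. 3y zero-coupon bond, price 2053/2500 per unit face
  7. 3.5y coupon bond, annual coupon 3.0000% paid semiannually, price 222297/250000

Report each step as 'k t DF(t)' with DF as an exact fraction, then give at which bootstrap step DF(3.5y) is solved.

1 1/2 477/500
2 1 4693/5000
3 3/2 2241/2500
4 2 4419/5000
5 5/2 2171/2500
6 3 2053/2500
7 7/2 498/625
DF(3.5y) is solved at step 7

step 1 [0.5y] zero: DF = P = 477/500 ≈ 0.954000
step 2 [1y] swap r/2=307/9463: DF=(1 − 307/9463·(0.954000))/(1+307/9463) = 4693/5000 ≈ 0.938600
step 3 [1.5y] swap r/2=518/13945: DF=(1 − 518/13945·(0.954000+0.938600))/(1+518/13945) = 2241/2500 ≈ 0.896400
step 4 [2y] swap r/2=581/18364: DF=(1 − 581/18364·(0.954000+0.938600+0.896400))/(1+581/18364) = 4419/5000 ≈ 0.883800
step 5 [2.5y] zero: DF = P = 2171/2500 ≈ 0.868400
step 6 [3y] zero: DF = P = 2053/2500 ≈ 0.821200
step 7 [3.5y] bond c/2=3/200: DF=(222297/250000 − 3/200·(0.954000+0.938600+0.896400+0.883800+0.868400+0.821200))/(1+3/200) = 498/625 ≈ 0.796800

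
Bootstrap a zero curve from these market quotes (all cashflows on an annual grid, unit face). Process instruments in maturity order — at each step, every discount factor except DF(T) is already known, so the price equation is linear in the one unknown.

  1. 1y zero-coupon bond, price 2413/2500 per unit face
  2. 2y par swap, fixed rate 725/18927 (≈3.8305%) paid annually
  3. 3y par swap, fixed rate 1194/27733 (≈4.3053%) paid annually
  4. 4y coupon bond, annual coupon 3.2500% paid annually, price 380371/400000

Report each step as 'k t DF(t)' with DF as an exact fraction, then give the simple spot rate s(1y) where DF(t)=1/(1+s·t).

step 1 [1y] zero: DF = P = 2413/2500 ≈ 0.965200
step 2 [2y] swap r/1=725/18927: DF=(1 − 725/18927·(0.965200))/(1+725/18927) = 371/400 ≈ 0.927500
step 3 [3y] swap r/1=1194/27733: DF=(1 − 1194/27733·(0.965200+0.927500))/(1+1194/27733) = 4403/5000 ≈ 0.880600
step 4 [4y] bond c/1=13/400: DF=(380371/400000 − 13/400·(0.965200+0.927500+0.880600))/(1+13/400) = 8337/10000 ≈ 0.833700

1 1 2413/2500
2 2 371/400
3 3 4403/5000
4 4 8337/10000
s(1y) = (1/(2413/2500) − 1)/(1) = 87/2413 ≈ 3.6055%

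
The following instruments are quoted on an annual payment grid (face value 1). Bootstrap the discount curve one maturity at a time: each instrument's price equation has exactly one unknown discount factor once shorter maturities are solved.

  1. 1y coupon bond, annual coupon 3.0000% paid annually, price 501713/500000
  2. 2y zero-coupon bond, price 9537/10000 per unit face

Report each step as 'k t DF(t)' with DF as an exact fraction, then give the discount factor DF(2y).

1 1 4871/5000
2 2 9537/10000
DF(2y) = 9537/10000 ≈ 0.953700

step 1 [1y] bond c/1=3/100: DF=(501713/500000 − 3/100·(0))/(1+3/100) = 4871/5000 ≈ 0.974200
step 2 [2y] zero: DF = P = 9537/10000 ≈ 0.953700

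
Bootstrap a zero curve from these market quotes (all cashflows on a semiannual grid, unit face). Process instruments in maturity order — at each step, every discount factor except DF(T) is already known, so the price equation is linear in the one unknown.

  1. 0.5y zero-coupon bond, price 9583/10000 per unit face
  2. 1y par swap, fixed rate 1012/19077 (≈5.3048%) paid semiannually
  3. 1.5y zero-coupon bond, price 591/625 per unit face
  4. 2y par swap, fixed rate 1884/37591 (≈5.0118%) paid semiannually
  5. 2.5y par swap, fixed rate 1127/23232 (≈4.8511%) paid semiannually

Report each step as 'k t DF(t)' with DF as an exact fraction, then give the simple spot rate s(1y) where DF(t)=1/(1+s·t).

1 1/2 9583/10000
2 1 4747/5000
3 3/2 591/625
4 2 4529/5000
5 5/2 8873/10000
s(1y) = (1/(4747/5000) − 1)/(1) = 253/4747 ≈ 5.3297%

step 1 [0.5y] zero: DF = P = 9583/10000 ≈ 0.958300
step 2 [1y] swap r/2=506/19077: DF=(1 − 506/19077·(0.958300))/(1+506/19077) = 4747/5000 ≈ 0.949400
step 3 [1.5y] zero: DF = P = 591/625 ≈ 0.945600
step 4 [2y] swap r/2=942/37591: DF=(1 − 942/37591·(0.958300+0.949400+0.945600))/(1+942/37591) = 4529/5000 ≈ 0.905800
step 5 [2.5y] swap r/2=1127/46464: DF=(1 − 1127/46464·(0.958300+0.949400+0.945600+0.905800))/(1+1127/46464) = 8873/10000 ≈ 0.887300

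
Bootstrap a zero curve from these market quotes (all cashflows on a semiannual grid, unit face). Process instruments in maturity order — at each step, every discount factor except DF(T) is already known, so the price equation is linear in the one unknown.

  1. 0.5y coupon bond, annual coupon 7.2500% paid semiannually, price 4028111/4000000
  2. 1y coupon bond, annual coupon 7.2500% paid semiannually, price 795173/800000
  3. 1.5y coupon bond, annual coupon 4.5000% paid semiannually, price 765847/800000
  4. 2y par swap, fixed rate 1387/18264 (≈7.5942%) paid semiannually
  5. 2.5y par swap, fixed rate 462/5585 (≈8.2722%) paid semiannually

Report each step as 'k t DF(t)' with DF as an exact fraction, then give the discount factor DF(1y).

step 1 [0.5y] bond c/2=29/800: DF=(4028111/4000000 − 29/800·(0))/(1+29/800) = 4859/5000 ≈ 0.971800
step 2 [1y] bond c/2=29/800: DF=(795173/800000 − 29/800·(0.971800))/(1+29/800) = 2313/2500 ≈ 0.925200
step 3 [1.5y] bond c/2=9/400: DF=(765847/800000 − 9/400·(0.971800+0.925200))/(1+9/400) = 1789/2000 ≈ 0.894500
step 4 [2y] swap r/2=1387/36528: DF=(1 − 1387/36528·(0.971800+0.925200+0.894500))/(1+1387/36528) = 8613/10000 ≈ 0.861300
step 5 [2.5y] swap r/2=231/5585: DF=(1 − 231/5585·(0.971800+0.925200+0.894500+0.861300))/(1+231/5585) = 1019/1250 ≈ 0.815200

1 1/2 4859/5000
2 1 2313/2500
3 3/2 1789/2000
4 2 8613/10000
5 5/2 1019/1250
DF(1y) = 2313/2500 ≈ 0.925200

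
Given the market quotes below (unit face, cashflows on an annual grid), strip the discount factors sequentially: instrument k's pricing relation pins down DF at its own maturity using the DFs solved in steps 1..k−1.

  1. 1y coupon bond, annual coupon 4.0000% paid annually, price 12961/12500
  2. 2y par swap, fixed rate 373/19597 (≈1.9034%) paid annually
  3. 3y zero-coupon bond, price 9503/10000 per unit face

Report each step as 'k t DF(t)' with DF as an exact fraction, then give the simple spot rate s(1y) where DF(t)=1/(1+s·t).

1 1 997/1000
2 2 9627/10000
3 3 9503/10000
s(1y) = (1/(997/1000) − 1)/(1) = 3/997 ≈ 0.3009%

step 1 [1y] bond c/1=1/25: DF=(12961/12500 − 1/25·(0))/(1+1/25) = 997/1000 ≈ 0.997000
step 2 [2y] swap r/1=373/19597: DF=(1 − 373/19597·(0.997000))/(1+373/19597) = 9627/10000 ≈ 0.962700
step 3 [3y] zero: DF = P = 9503/10000 ≈ 0.950300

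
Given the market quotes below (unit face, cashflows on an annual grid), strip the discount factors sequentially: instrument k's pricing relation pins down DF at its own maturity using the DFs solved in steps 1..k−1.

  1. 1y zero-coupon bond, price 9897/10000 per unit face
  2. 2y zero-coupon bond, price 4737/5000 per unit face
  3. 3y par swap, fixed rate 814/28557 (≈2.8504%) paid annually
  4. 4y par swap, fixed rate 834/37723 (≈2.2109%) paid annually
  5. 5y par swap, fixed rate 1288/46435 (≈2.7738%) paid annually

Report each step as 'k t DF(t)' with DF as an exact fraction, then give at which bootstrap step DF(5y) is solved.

1 1 9897/10000
2 2 4737/5000
3 3 4593/5000
4 4 4583/5000
5 5 1089/1250
DF(5y) is solved at step 5

step 1 [1y] zero: DF = P = 9897/10000 ≈ 0.989700
step 2 [2y] zero: DF = P = 4737/5000 ≈ 0.947400
step 3 [3y] swap r/1=814/28557: DF=(1 − 814/28557·(0.989700+0.947400))/(1+814/28557) = 4593/5000 ≈ 0.918600
step 4 [4y] swap r/1=834/37723: DF=(1 − 834/37723·(0.989700+0.947400+0.918600))/(1+834/37723) = 4583/5000 ≈ 0.916600
step 5 [5y] swap r/1=1288/46435: DF=(1 − 1288/46435·(0.989700+0.947400+0.918600+0.916600))/(1+1288/46435) = 1089/1250 ≈ 0.871200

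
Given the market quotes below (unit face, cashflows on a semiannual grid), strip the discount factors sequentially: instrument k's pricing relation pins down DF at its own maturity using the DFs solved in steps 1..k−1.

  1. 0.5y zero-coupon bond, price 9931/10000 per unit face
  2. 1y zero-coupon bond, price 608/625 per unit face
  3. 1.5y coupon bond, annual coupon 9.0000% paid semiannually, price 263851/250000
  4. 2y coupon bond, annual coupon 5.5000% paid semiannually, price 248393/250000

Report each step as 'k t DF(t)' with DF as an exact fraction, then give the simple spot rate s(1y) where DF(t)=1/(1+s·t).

step 1 [0.5y] zero: DF = P = 9931/10000 ≈ 0.993100
step 2 [1y] zero: DF = P = 608/625 ≈ 0.972800
step 3 [1.5y] bond c/2=9/200: DF=(263851/250000 − 9/200·(0.993100+0.972800))/(1+9/200) = 9253/10000 ≈ 0.925300
step 4 [2y] bond c/2=11/400: DF=(248393/250000 − 11/400·(0.993100+0.972800+0.925300))/(1+11/400) = 556/625 ≈ 0.889600

1 1/2 9931/10000
2 1 608/625
3 3/2 9253/10000
4 2 556/625
s(1y) = (1/(608/625) − 1)/(1) = 17/608 ≈ 2.7961%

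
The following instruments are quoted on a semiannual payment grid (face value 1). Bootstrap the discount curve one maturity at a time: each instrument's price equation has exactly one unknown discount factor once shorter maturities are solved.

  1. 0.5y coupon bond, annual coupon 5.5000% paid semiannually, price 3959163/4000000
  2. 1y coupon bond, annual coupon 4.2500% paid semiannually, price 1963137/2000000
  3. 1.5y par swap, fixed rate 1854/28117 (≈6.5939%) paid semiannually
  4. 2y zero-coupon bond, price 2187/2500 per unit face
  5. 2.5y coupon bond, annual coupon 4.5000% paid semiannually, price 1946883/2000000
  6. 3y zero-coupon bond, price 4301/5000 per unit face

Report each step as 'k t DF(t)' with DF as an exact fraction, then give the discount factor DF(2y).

step 1 [0.5y] bond c/2=11/400: DF=(3959163/4000000 − 11/400·(0))/(1+11/400) = 9633/10000 ≈ 0.963300
step 2 [1y] bond c/2=17/800: DF=(1963137/2000000 − 17/800·(0.963300))/(1+17/800) = 9411/10000 ≈ 0.941100
step 3 [1.5y] swap r/2=927/28117: DF=(1 − 927/28117·(0.963300+0.941100))/(1+927/28117) = 9073/10000 ≈ 0.907300
step 4 [2y] zero: DF = P = 2187/2500 ≈ 0.874800
step 5 [2.5y] bond c/2=9/400: DF=(1946883/2000000 − 9/400·(0.963300+0.941100+0.907300+0.874800))/(1+9/400) = 8709/10000 ≈ 0.870900
step 6 [3y] zero: DF = P = 4301/5000 ≈ 0.860200

1 1/2 9633/10000
2 1 9411/10000
3 3/2 9073/10000
4 2 2187/2500
5 5/2 8709/10000
6 3 4301/5000
DF(2y) = 2187/2500 ≈ 0.874800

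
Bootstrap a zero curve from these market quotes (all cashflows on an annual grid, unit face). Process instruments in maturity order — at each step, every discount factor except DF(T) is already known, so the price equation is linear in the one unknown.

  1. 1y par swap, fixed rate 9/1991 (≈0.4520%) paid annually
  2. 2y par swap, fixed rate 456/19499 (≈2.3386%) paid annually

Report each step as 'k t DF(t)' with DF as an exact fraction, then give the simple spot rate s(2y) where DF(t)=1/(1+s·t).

1 1 1991/2000
2 2 1193/1250
s(2y) = (1/(1193/1250) − 1)/(2) = 57/2386 ≈ 2.3889%

step 1 [1y] swap r/1=9/1991: DF=(1 − 9/1991·(0))/(1+9/1991) = 1991/2000 ≈ 0.995500
step 2 [2y] swap r/1=456/19499: DF=(1 − 456/19499·(0.995500))/(1+456/19499) = 1193/1250 ≈ 0.954400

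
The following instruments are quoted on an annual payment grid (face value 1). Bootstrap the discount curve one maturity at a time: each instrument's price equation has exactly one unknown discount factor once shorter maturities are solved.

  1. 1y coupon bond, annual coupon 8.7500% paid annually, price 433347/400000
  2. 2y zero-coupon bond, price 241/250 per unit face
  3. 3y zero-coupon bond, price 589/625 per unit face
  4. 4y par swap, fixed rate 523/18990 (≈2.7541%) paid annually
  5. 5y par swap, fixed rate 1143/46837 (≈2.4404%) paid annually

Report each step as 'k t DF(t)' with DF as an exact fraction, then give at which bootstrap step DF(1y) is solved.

step 1 [1y] bond c/1=7/80: DF=(433347/400000 − 7/80·(0))/(1+7/80) = 4981/5000 ≈ 0.996200
step 2 [2y] zero: DF = P = 241/250 ≈ 0.964000
step 3 [3y] zero: DF = P = 589/625 ≈ 0.942400
step 4 [4y] swap r/1=523/18990: DF=(1 − 523/18990·(0.996200+0.964000+0.942400))/(1+523/18990) = 4477/5000 ≈ 0.895400
step 5 [5y] swap r/1=1143/46837: DF=(1 − 1143/46837·(0.996200+0.964000+0.942400+0.895400))/(1+1143/46837) = 8857/10000 ≈ 0.885700

1 1 4981/5000
2 2 241/250
3 3 589/625
4 4 4477/5000
5 5 8857/10000
DF(1y) is solved at step 1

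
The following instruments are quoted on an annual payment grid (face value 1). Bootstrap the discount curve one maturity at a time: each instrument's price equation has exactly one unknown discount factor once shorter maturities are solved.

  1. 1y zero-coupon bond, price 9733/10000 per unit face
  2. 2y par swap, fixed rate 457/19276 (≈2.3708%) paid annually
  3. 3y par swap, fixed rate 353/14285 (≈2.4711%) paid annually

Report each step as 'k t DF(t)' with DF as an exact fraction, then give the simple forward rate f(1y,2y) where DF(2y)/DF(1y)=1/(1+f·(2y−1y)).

step 1 [1y] zero: DF = P = 9733/10000 ≈ 0.973300
step 2 [2y] swap r/1=457/19276: DF=(1 − 457/19276·(0.973300))/(1+457/19276) = 9543/10000 ≈ 0.954300
step 3 [3y] swap r/1=353/14285: DF=(1 − 353/14285·(0.973300+0.954300))/(1+353/14285) = 4647/5000 ≈ 0.929400

1 1 9733/10000
2 2 9543/10000
3 3 4647/5000
f(1y,2y) = ((9733/10000)/(9543/10000) − 1)/(1) = 190/9543 ≈ 1.9910%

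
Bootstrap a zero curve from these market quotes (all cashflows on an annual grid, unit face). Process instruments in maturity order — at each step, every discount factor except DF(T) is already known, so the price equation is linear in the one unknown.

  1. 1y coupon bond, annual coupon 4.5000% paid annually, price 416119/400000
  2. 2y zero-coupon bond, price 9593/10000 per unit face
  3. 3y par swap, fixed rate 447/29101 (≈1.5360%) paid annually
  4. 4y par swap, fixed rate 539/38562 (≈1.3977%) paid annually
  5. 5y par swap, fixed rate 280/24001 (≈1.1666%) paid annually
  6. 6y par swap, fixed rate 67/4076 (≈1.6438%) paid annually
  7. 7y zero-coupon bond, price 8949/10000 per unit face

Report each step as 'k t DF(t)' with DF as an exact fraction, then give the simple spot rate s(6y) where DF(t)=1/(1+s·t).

1 1 1991/2000
2 2 9593/10000
3 3 9553/10000
4 4 9461/10000
5 5 118/125
6 6 4531/5000
7 7 8949/10000
s(6y) = (1/(4531/5000) − 1)/(6) = 469/27186 ≈ 1.7252%

step 1 [1y] bond c/1=9/200: DF=(416119/400000 − 9/200·(0))/(1+9/200) = 1991/2000 ≈ 0.995500
step 2 [2y] zero: DF = P = 9593/10000 ≈ 0.959300
step 3 [3y] swap r/1=447/29101: DF=(1 − 447/29101·(0.995500+0.959300))/(1+447/29101) = 9553/10000 ≈ 0.955300
step 4 [4y] swap r/1=539/38562: DF=(1 − 539/38562·(0.995500+0.959300+0.955300))/(1+539/38562) = 9461/10000 ≈ 0.946100
step 5 [5y] swap r/1=280/24001: DF=(1 − 280/24001·(0.995500+0.959300+0.955300+0.946100))/(1+280/24001) = 118/125 ≈ 0.944000
step 6 [6y] swap r/1=67/4076: DF=(1 − 67/4076·(0.995500+0.959300+0.955300+0.946100+0.944000))/(1+67/4076) = 4531/5000 ≈ 0.906200
step 7 [7y] zero: DF = P = 8949/10000 ≈ 0.894900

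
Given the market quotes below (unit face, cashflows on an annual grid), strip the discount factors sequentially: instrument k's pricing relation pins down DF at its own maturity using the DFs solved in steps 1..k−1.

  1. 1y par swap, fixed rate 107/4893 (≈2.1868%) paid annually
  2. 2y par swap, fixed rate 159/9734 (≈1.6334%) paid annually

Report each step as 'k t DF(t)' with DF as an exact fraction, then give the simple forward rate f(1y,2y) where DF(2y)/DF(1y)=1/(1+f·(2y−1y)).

1 1 4893/5000
2 2 4841/5000
f(1y,2y) = ((4893/5000)/(4841/5000) − 1)/(1) = 52/4841 ≈ 1.0742%

step 1 [1y] swap r/1=107/4893: DF=(1 − 107/4893·(0))/(1+107/4893) = 4893/5000 ≈ 0.978600
step 2 [2y] swap r/1=159/9734: DF=(1 − 159/9734·(0.978600))/(1+159/9734) = 4841/5000 ≈ 0.968200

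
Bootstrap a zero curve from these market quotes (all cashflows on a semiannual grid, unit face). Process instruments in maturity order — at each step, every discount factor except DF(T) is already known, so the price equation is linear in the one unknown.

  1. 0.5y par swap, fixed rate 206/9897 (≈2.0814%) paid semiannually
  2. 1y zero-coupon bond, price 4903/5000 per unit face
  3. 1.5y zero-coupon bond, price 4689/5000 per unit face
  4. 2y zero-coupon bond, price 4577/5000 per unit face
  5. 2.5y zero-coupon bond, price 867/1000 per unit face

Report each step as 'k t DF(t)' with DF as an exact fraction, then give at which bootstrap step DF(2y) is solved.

step 1 [0.5y] swap r/2=103/9897: DF=(1 − 103/9897·(0))/(1+103/9897) = 9897/10000 ≈ 0.989700
step 2 [1y] zero: DF = P = 4903/5000 ≈ 0.980600
step 3 [1.5y] zero: DF = P = 4689/5000 ≈ 0.937800
step 4 [2y] zero: DF = P = 4577/5000 ≈ 0.915400
step 5 [2.5y] zero: DF = P = 867/1000 ≈ 0.867000

1 1/2 9897/10000
2 1 4903/5000
3 3/2 4689/5000
4 2 4577/5000
5 5/2 867/1000
DF(2y) is solved at step 4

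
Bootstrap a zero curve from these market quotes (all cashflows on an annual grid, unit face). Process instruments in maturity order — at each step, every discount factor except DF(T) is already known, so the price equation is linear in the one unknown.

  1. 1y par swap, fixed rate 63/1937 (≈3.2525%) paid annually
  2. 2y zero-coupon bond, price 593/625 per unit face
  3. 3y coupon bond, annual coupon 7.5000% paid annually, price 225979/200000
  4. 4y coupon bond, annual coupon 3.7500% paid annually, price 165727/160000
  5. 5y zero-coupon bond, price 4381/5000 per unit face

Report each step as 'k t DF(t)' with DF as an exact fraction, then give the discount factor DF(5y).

1 1 1937/2000
2 2 593/625
3 3 9173/10000
4 4 8959/10000
5 5 4381/5000
DF(5y) = 4381/5000 ≈ 0.876200

step 1 [1y] swap r/1=63/1937: DF=(1 − 63/1937·(0))/(1+63/1937) = 1937/2000 ≈ 0.968500
step 2 [2y] zero: DF = P = 593/625 ≈ 0.948800
step 3 [3y] bond c/1=3/40: DF=(225979/200000 − 3/40·(0.968500+0.948800))/(1+3/40) = 9173/10000 ≈ 0.917300
step 4 [4y] bond c/1=3/80: DF=(165727/160000 − 3/80·(0.968500+0.948800+0.917300))/(1+3/80) = 8959/10000 ≈ 0.895900
step 5 [5y] zero: DF = P = 4381/5000 ≈ 0.876200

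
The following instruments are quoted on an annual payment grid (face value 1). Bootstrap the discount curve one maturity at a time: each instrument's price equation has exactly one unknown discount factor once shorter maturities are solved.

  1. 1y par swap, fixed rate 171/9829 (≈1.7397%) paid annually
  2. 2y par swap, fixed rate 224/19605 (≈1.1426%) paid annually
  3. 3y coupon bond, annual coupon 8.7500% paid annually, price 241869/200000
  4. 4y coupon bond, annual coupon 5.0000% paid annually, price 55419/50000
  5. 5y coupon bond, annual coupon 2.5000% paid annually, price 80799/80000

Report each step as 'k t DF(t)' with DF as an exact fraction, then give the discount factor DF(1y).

1 1 9829/10000
2 2 611/625
3 3 9543/10000
4 4 573/625
5 5 8919/10000
DF(1y) = 9829/10000 ≈ 0.982900

step 1 [1y] swap r/1=171/9829: DF=(1 − 171/9829·(0))/(1+171/9829) = 9829/10000 ≈ 0.982900
step 2 [2y] swap r/1=224/19605: DF=(1 − 224/19605·(0.982900))/(1+224/19605) = 611/625 ≈ 0.977600
step 3 [3y] bond c/1=7/80: DF=(241869/200000 − 7/80·(0.982900+0.977600))/(1+7/80) = 9543/10000 ≈ 0.954300
step 4 [4y] bond c/1=1/20: DF=(55419/50000 − 1/20·(0.982900+0.977600+0.954300))/(1+1/20) = 573/625 ≈ 0.916800
step 5 [5y] bond c/1=1/40: DF=(80799/80000 − 1/40·(0.982900+0.977600+0.954300+0.916800))/(1+1/40) = 8919/10000 ≈ 0.891900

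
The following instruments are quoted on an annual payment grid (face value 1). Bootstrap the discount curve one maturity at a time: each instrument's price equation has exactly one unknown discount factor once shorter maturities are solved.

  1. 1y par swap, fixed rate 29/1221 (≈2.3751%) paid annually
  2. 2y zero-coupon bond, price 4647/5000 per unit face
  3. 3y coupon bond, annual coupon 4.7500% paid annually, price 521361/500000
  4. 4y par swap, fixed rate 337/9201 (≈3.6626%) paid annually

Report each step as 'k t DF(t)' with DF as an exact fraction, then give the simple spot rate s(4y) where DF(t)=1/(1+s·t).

1 1 1221/1250
2 2 4647/5000
3 3 909/1000
4 4 2163/2500
s(4y) = (1/(2163/2500) − 1)/(4) = 337/8652 ≈ 3.8951%

step 1 [1y] swap r/1=29/1221: DF=(1 − 29/1221·(0))/(1+29/1221) = 1221/1250 ≈ 0.976800
step 2 [2y] zero: DF = P = 4647/5000 ≈ 0.929400
step 3 [3y] bond c/1=19/400: DF=(521361/500000 − 19/400·(0.976800+0.929400))/(1+19/400) = 909/1000 ≈ 0.909000
step 4 [4y] swap r/1=337/9201: DF=(1 − 337/9201·(0.976800+0.929400+0.909000))/(1+337/9201) = 2163/2500 ≈ 0.865200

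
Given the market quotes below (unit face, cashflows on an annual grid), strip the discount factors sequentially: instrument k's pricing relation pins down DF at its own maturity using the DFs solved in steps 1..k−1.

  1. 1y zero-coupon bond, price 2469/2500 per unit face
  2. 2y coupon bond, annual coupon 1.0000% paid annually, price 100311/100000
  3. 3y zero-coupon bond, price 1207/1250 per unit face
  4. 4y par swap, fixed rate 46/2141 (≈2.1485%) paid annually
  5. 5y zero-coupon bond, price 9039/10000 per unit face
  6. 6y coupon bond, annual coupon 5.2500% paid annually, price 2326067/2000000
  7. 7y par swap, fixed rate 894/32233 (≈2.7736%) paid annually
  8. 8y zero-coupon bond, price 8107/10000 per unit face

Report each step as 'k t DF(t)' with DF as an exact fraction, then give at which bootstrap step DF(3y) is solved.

step 1 [1y] zero: DF = P = 2469/2500 ≈ 0.987600
step 2 [2y] bond c/1=1/100: DF=(100311/100000 − 1/100·(0.987600))/(1+1/100) = 4917/5000 ≈ 0.983400
step 3 [3y] zero: DF = P = 1207/1250 ≈ 0.965600
step 4 [4y] swap r/1=46/2141: DF=(1 − 46/2141·(0.987600+0.983400+0.965600))/(1+46/2141) = 2293/2500 ≈ 0.917200
step 5 [5y] zero: DF = P = 9039/10000 ≈ 0.903900
step 6 [6y] bond c/1=21/400: DF=(2326067/2000000 − 21/400·(0.987600+0.983400+0.965600+0.917200+0.903900))/(1+21/400) = 8677/10000 ≈ 0.867700
step 7 [7y] swap r/1=894/32233: DF=(1 − 894/32233·(0.987600+0.983400+0.965600+0.917200+0.903900+0.867700))/(1+894/32233) = 2053/2500 ≈ 0.821200
step 8 [8y] zero: DF = P = 8107/10000 ≈ 0.810700

1 1 2469/2500
2 2 4917/5000
3 3 1207/1250
4 4 2293/2500
5 5 9039/10000
6 6 8677/10000
7 7 2053/2500
8 8 8107/10000
DF(3y) is solved at step 3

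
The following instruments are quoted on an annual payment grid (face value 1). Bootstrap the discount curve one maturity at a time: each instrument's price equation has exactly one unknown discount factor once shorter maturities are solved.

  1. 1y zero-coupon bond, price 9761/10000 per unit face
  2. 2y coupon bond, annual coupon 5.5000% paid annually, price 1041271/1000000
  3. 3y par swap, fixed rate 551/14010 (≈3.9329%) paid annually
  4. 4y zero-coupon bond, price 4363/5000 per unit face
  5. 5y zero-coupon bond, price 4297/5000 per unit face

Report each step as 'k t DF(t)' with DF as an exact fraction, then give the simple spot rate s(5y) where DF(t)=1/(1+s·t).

step 1 [1y] zero: DF = P = 9761/10000 ≈ 0.976100
step 2 [2y] bond c/1=11/200: DF=(1041271/1000000 − 11/200·(0.976100))/(1+11/200) = 9361/10000 ≈ 0.936100
step 3 [3y] swap r/1=551/14010: DF=(1 − 551/14010·(0.976100+0.936100))/(1+551/14010) = 4449/5000 ≈ 0.889800
step 4 [4y] zero: DF = P = 4363/5000 ≈ 0.872600
step 5 [5y] zero: DF = P = 4297/5000 ≈ 0.859400

1 1 9761/10000
2 2 9361/10000
3 3 4449/5000
4 4 4363/5000
5 5 4297/5000
s(5y) = (1/(4297/5000) − 1)/(5) = 703/21485 ≈ 3.2721%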